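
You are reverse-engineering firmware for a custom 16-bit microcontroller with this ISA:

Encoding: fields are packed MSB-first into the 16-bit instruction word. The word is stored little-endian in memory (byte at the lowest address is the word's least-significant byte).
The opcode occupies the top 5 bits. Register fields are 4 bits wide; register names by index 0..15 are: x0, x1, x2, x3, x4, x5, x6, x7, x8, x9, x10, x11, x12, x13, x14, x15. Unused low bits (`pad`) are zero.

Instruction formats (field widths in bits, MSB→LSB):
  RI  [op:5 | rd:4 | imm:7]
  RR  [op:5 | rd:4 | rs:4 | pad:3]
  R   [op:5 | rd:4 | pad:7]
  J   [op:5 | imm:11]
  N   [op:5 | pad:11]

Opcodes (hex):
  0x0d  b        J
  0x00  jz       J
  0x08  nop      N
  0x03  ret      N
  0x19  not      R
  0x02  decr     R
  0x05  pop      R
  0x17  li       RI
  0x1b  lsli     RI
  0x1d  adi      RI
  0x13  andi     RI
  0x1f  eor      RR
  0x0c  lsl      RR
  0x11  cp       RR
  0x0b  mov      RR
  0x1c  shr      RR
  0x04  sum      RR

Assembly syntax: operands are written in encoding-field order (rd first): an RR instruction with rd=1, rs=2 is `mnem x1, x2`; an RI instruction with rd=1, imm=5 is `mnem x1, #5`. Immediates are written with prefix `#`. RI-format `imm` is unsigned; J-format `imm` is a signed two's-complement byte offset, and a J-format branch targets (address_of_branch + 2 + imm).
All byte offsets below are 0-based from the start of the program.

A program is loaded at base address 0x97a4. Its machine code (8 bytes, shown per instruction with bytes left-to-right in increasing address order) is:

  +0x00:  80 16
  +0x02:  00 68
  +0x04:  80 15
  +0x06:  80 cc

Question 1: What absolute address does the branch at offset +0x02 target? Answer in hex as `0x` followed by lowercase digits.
0x97a8

+0x02: 00 68 ⇒ word 0x6800 (little)
  op=0x6800>>11=0xd ⇒ b (J)
  [10:0] imm=0 = #0
  target = base 0x97a4 + off 0x02 + 2 + imm 0 = 0x97a8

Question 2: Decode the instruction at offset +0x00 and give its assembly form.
@+00  little-endian(80 16) = 0x1680
  opcode bits[15:11]=0x2: decr/R
  rd@[10:7]=0xd ⇒ x13

decr x13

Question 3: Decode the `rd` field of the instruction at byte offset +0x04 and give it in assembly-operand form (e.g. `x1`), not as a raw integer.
@+04  little-endian(80 15) = 0x1580
  op=0x1580>>11=0x2 ⇒ decr (R)
  rd: (w>>7)&0xf=0xb → x11

x11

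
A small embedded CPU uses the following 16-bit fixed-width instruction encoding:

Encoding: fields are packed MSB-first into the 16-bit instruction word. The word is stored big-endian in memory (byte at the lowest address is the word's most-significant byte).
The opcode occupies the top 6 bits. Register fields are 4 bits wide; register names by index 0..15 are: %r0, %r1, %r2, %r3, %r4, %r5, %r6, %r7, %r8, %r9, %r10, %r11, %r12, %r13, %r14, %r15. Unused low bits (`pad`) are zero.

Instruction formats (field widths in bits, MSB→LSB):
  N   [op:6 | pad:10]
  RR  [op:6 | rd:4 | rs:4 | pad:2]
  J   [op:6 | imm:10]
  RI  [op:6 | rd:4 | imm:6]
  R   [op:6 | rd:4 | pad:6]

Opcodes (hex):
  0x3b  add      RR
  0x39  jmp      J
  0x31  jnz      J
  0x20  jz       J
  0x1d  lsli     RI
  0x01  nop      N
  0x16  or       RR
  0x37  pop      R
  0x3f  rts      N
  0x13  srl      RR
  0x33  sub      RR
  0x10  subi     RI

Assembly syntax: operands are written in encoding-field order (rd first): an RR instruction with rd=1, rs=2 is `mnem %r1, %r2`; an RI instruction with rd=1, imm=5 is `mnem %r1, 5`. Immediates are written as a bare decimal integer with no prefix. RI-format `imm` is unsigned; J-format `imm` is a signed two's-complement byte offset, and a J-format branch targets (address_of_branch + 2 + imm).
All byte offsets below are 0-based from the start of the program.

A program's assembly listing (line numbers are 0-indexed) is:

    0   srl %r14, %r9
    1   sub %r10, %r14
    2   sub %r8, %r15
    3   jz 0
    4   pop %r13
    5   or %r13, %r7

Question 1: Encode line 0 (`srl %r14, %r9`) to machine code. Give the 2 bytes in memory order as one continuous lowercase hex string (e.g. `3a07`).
4fa4

0. srl fields op=0x13:6|rd=14:4|rs=9:4|pad=0:2 → word 4fa4h → 4f a4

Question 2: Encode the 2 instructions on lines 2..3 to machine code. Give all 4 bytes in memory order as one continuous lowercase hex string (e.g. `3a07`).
ce3c8000

line 2 (sub): pack op=0x33:6|rd=8:4|rs=15:4|pad=0:2 = 0xce3c; big→ ce 3c
line 3 (jz): pack op=0x20:6|imm=0:10 = 0x8000; big→ 80 00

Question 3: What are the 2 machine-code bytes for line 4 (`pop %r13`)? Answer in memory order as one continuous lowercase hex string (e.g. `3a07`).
df40

4. pop fields op=0x37:6|rd=13:4|pad=0:6 → word df40h → df 40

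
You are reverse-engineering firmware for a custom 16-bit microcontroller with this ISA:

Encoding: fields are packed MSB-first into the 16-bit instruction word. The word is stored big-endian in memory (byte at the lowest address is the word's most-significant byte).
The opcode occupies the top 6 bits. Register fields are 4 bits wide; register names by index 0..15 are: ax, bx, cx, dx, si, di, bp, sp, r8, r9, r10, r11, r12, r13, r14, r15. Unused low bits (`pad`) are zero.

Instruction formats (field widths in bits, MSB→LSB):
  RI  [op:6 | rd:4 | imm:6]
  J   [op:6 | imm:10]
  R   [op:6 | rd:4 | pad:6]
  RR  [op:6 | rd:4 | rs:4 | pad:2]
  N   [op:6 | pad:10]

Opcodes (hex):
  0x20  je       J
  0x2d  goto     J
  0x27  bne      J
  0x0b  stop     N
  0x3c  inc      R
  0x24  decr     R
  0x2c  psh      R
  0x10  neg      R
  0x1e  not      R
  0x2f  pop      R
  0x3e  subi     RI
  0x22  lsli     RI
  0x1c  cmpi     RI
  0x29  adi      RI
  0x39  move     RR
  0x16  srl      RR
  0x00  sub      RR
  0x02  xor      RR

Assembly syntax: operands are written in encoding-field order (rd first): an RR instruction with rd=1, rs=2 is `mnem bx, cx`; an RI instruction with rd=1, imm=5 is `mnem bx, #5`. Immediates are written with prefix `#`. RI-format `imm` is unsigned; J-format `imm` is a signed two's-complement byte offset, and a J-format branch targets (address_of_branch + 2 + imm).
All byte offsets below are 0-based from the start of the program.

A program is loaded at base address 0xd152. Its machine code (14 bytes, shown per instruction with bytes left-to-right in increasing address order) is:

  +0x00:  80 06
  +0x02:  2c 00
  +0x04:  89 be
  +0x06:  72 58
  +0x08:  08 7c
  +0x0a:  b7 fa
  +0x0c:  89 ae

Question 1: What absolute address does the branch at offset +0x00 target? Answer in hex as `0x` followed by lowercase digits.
0xd15a

+0x00: 80 06 ⇒ word 0x8006 (big)
  opcode bits[15:10]=0x20: je/J
  imm: (w>>0)&0x3ff=0x6 → #6
  target = base 0xd152 + off 0x00 + 2 + imm 6 = 0xd15a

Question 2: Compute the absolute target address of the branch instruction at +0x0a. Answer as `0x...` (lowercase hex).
@+0a  big-endian(b7 fa) = 0xb7fa
  op=0xb7fa>>10=0x2d ⇒ goto (J)
  [9:0] imm=1018 (s10→-6) = #-6
  target = base 0xd152 + off 0x0a + 2 + imm -6 = 0xd158

0xd158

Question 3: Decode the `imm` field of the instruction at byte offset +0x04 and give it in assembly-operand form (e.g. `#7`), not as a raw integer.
#62

@+04  big-endian(89 be) = 0x89be
  opcode bits[15:10]=0x22: lsli/RI
  rd: (w>>6)&0xf=0x6 → bp
  imm: (w>>0)&0x3f=0x3e → #62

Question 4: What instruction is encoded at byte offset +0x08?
xor bx, r15

@+08  big-endian(08 7c) = 0x087c
  top 6b → 0x2 → xor [RR]
  rd@[9:6]=0x1 ⇒ bx
  rs@[5:2]=0xf ⇒ r15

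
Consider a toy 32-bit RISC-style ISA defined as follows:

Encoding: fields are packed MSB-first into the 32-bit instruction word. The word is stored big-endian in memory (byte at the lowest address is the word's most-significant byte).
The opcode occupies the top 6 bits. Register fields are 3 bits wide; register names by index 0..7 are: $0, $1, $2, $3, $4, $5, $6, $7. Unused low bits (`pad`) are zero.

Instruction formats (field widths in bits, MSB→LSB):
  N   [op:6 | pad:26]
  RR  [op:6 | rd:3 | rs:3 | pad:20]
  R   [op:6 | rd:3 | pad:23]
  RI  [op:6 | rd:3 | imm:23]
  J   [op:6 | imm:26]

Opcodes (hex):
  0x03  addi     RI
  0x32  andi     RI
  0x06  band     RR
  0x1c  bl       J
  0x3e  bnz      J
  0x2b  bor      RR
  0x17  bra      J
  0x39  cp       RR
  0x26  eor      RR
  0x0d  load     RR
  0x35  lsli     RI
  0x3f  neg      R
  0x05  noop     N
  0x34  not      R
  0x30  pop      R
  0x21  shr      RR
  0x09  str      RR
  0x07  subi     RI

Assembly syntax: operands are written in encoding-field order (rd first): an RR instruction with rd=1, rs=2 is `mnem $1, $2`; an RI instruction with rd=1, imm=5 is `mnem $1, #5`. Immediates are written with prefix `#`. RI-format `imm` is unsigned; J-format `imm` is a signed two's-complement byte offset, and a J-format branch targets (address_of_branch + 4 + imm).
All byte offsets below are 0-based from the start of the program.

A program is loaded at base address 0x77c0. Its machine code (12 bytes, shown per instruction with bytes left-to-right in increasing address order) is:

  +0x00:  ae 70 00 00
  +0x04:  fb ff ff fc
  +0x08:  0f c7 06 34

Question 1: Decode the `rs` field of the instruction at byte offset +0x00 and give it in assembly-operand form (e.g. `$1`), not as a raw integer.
$7

[00] ae 70 00 00 → 0xae700000
  opcode bits[31:26]=0x2b: bor/RR
  rd: (w>>23)&0x7=0x4 → $4
  rs: (w>>20)&0x7=0x7 → $7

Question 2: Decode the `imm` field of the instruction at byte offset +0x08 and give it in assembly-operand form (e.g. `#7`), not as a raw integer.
#4654644

[08] 0f c7 06 34 → 0x0fc70634
  op=0x0fc70634>>26=0x3 ⇒ addi (RI)
  rd: (w>>23)&0x7=0x7 → $7
  imm: (w>>0)&0x7fffff=0x470634 → #4654644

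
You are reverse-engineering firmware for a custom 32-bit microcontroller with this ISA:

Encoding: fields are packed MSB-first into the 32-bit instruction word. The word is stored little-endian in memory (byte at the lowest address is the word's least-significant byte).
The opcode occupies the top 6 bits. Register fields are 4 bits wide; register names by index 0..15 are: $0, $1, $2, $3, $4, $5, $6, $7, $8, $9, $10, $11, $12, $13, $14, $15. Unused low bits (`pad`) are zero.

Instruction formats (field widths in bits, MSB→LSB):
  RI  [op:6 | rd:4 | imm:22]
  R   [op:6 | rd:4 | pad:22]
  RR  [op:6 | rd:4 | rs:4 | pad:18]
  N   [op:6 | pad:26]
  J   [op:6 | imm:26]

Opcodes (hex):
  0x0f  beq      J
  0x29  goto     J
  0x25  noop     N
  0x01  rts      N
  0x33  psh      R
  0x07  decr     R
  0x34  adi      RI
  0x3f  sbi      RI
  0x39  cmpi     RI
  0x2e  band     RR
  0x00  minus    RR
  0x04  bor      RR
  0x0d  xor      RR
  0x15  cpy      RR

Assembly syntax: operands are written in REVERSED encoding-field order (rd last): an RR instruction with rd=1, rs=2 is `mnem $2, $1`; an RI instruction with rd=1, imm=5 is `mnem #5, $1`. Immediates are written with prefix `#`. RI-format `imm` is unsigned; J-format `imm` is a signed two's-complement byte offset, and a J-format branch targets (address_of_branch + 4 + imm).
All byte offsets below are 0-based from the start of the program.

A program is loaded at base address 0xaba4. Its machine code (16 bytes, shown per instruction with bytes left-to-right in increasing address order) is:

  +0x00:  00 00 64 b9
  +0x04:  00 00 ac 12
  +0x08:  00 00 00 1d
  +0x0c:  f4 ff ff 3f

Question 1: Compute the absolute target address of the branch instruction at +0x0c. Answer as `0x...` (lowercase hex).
0xaba8

@+0c  little-endian(f4 ff ff 3f) = 0x3ffffff4
  top 6b → 0xf → beq [J]
  imm@[25:0]=0x3fffff4 (s26→-12) ⇒ #-12
  target = base 0xaba4 + off 0x0c + 4 + imm -12 = 0xaba8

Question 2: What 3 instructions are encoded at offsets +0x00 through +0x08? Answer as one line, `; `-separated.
+0x00: 00 00 64 b9 ⇒ word 0xb9640000 (little)
  op=0xb9640000>>26=0x2e ⇒ band (RR)
  [25:22] rd=5 = $5
  [21:18] rs=9 = $9
+0x04: 00 00 ac 12 ⇒ word 0x12ac0000 (little)
  op=0x12ac0000>>26=0x4 ⇒ bor (RR)
  [25:22] rd=10 = $10
  [21:18] rs=11 = $11
+0x08: 00 00 00 1d ⇒ word 0x1d000000 (little)
  op=0x1d000000>>26=0x7 ⇒ decr (R)
  [25:22] rd=4 = $4

band $9, $5; bor $11, $10; decr $4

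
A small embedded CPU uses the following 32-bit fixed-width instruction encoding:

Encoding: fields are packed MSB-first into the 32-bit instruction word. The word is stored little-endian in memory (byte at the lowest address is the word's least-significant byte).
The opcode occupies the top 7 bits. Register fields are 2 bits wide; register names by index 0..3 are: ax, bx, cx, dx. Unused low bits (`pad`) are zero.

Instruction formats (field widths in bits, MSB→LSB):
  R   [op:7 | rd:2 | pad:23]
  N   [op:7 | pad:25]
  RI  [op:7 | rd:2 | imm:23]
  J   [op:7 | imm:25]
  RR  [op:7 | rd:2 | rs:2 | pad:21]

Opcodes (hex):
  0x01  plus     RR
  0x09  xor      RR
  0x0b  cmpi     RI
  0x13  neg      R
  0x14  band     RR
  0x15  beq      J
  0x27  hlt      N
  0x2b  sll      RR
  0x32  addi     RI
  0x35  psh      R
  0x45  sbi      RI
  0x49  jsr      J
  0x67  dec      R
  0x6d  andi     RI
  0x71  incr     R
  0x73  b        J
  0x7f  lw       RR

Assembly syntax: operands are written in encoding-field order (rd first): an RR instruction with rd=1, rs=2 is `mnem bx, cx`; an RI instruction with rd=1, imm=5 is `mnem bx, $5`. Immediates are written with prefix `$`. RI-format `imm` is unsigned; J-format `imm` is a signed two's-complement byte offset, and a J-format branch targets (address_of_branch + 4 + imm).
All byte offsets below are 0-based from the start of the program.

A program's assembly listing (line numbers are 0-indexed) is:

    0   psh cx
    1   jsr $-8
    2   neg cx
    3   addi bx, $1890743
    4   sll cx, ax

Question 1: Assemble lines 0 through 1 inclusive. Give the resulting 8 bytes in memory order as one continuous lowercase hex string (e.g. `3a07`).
0000006bf8ffff93

line 0 (psh): pack op=0x35:7|rd=2:2|pad=0:23 = 0x6b000000; little→ 00 00 00 6b
line 1 (jsr): pack op=0x49:7|imm=-8:25 = 0x93fffff8; little→ f8 ff ff 93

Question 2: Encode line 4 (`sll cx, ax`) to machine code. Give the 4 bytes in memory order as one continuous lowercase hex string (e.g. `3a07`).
line 4 (sll): pack op=0x2b:7|rd=2:2|rs=0:2|pad=0:21 = 0x57000000; little→ 00 00 00 57

00000057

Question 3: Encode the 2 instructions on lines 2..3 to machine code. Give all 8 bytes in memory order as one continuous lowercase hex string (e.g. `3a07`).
L2: neg op=0x13:7|rd=2:2|pad=0:23 ⇒ 0x27000000 ⇒ little 00 00 00 27
L3: addi op=0x32:7|rd=1:2|imm=1890743:23 ⇒ 0x649cd9b7 ⇒ little b7 d9 9c 64

00000027b7d99c64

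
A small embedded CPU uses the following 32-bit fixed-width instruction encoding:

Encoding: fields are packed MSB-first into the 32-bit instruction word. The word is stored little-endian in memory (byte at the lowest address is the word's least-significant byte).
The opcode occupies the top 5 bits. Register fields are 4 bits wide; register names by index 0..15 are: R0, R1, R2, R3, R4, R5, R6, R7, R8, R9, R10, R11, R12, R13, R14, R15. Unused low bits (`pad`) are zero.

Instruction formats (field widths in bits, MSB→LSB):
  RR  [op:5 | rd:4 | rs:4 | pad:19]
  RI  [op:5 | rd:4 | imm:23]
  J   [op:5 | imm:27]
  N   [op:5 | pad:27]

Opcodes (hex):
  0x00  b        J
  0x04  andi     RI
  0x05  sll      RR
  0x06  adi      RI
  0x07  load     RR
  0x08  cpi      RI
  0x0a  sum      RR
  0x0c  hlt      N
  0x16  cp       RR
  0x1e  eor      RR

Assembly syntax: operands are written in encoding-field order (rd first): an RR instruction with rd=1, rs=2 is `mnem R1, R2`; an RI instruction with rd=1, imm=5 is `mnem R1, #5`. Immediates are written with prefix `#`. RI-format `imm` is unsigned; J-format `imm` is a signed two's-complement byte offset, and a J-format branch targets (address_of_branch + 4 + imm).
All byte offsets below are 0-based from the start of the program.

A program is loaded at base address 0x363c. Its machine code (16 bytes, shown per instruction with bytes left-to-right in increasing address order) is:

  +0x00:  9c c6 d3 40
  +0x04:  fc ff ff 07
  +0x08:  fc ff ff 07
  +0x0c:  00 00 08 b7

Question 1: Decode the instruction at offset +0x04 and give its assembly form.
b #-4

[04] fc ff ff 07 → 0x07fffffc
  opcode bits[31:27]=0x0: b/J
  [26:0] imm=134217724 (s27→-4) = #-4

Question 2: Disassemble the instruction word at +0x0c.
@+0c  little-endian(00 00 08 b7) = 0xb7080000
  opcode bits[31:27]=0x16: cp/RR
  rd: (w>>23)&0xf=0xe → R14
  rs: (w>>19)&0xf=0x1 → R1

cp R14, R1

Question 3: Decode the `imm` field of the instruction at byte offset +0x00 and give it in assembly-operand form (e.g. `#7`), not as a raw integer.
off 0x00: read 9c c6 d3 40 as little → 0x40d3c69c
  top 5b → 0x8 → cpi [RI]
  rd: (w>>23)&0xf=0x1 → R1
  imm: (w>>0)&0x7fffff=0x53c69c → #5490332

#5490332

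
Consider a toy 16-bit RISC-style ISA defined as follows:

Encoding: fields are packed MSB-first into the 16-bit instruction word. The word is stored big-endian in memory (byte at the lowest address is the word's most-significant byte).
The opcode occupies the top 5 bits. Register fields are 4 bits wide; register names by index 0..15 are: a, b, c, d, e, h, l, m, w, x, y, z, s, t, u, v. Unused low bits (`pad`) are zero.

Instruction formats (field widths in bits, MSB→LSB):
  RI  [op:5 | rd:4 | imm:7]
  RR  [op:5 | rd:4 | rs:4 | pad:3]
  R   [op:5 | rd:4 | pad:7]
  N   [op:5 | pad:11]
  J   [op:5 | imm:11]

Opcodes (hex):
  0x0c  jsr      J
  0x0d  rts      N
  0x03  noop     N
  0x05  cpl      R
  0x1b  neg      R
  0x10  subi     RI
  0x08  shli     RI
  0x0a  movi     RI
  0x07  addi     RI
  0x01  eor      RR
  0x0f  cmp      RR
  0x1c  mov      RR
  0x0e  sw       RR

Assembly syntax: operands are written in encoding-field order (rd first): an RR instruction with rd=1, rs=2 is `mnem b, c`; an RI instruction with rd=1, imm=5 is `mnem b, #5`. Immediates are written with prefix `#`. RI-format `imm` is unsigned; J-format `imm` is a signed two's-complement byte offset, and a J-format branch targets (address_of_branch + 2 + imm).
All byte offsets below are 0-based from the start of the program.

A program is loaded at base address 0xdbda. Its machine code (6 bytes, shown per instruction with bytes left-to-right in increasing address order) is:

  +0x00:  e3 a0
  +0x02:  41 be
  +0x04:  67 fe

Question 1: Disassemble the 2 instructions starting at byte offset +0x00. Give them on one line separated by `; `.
mov m, e; shli d, #62

[00] e3 a0 → 0xe3a0
  top 5b → 0x1c → mov [RR]
  [10:7] rd=7 = m
  [6:3] rs=4 = e
[02] 41 be → 0x41be
  top 5b → 0x8 → shli [RI]
  [10:7] rd=3 = d
  [6:0] imm=62 = #62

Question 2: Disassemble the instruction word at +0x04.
jsr #-2

@+04  big-endian(67 fe) = 0x67fe
  opcode bits[15:11]=0xc: jsr/J
  imm@[10:0]=0x7fe (s11→-2) ⇒ #-2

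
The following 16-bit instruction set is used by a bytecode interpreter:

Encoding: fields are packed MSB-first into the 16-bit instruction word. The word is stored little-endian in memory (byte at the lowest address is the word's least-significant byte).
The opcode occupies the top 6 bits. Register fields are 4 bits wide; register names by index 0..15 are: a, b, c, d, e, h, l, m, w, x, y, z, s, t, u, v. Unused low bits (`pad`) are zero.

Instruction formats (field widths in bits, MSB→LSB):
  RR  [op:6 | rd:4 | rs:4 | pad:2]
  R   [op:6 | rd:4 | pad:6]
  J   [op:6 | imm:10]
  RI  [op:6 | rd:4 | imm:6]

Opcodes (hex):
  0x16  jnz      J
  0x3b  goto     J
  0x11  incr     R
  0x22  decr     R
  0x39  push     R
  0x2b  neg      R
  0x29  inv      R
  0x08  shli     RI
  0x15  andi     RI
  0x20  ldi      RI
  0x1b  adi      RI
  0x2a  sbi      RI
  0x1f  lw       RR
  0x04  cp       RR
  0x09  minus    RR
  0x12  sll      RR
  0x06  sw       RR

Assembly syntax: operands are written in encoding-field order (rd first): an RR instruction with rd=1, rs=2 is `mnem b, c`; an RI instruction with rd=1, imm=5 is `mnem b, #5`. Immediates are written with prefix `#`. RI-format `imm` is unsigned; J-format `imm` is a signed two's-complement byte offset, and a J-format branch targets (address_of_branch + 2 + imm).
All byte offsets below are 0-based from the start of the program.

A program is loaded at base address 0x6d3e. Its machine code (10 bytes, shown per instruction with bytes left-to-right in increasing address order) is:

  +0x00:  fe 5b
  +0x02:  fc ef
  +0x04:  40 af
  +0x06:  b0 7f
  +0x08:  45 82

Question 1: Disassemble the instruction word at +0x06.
lw u, s

[06] b0 7f → 0x7fb0
  op=0x7fb0>>10=0x1f ⇒ lw (RR)
  rd@[9:6]=0xe ⇒ u
  rs@[5:2]=0xc ⇒ s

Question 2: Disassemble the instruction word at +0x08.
ldi x, #5

@+08  little-endian(45 82) = 0x8245
  top 6b → 0x20 → ldi [RI]
  [9:6] rd=9 = x
  [5:0] imm=5 = #5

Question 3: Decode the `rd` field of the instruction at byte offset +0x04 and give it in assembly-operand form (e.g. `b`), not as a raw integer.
t

off 0x04: read 40 af as little → 0xaf40
  opcode bits[15:10]=0x2b: neg/R
  rd: (w>>6)&0xf=0xd → t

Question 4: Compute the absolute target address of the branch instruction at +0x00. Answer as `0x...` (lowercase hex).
off 0x00: read fe 5b as little → 0x5bfe
  op=0x5bfe>>10=0x16 ⇒ jnz (J)
  [9:0] imm=1022 (s10→-2) = #-2
  target = base 0x6d3e + off 0x00 + 2 + imm -2 = 0x6d3e

0x6d3e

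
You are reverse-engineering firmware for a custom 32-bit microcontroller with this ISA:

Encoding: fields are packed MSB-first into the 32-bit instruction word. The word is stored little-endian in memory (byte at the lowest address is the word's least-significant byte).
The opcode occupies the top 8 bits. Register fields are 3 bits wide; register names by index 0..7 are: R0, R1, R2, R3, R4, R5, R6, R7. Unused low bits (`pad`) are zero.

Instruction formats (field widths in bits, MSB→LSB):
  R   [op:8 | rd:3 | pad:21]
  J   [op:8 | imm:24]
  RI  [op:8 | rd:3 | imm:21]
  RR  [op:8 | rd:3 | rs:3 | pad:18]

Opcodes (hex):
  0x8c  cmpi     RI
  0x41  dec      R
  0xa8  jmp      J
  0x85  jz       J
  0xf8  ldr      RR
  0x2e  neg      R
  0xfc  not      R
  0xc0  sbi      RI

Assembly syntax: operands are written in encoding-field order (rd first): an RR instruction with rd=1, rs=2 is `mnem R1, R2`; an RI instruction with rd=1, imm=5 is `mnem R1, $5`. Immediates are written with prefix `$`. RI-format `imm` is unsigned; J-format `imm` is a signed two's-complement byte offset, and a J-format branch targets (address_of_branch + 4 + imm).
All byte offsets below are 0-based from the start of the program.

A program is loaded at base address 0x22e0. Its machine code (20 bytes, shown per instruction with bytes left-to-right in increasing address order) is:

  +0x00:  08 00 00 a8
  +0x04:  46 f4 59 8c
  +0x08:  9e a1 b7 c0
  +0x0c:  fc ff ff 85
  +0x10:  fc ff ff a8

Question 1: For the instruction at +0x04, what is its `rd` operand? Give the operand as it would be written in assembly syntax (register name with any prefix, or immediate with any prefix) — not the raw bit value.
@+04  little-endian(46 f4 59 8c) = 0x8c59f446
  top 8b → 0x8c → cmpi [RI]
  rd: (w>>21)&0x7=0x2 → R2
  imm: (w>>0)&0x1fffff=0x19f446 → $1700934

R2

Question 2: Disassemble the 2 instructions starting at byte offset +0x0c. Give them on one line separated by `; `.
[0c] fc ff ff 85 → 0x85fffffc
  op=0x85fffffc>>24=0x85 ⇒ jz (J)
  imm@[23:0]=0xfffffc (s24→-4) ⇒ $-4
[10] fc ff ff a8 → 0xa8fffffc
  op=0xa8fffffc>>24=0xa8 ⇒ jmp (J)
  imm@[23:0]=0xfffffc (s24→-4) ⇒ $-4

jz $-4; jmp $-4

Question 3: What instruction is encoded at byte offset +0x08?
+0x08: 9e a1 b7 c0 ⇒ word 0xc0b7a19e (little)
  opcode bits[31:24]=0xc0: sbi/RI
  rd: (w>>21)&0x7=0x5 → R5
  imm: (w>>0)&0x1fffff=0x17a19e → $1548702

sbi R5, $1548702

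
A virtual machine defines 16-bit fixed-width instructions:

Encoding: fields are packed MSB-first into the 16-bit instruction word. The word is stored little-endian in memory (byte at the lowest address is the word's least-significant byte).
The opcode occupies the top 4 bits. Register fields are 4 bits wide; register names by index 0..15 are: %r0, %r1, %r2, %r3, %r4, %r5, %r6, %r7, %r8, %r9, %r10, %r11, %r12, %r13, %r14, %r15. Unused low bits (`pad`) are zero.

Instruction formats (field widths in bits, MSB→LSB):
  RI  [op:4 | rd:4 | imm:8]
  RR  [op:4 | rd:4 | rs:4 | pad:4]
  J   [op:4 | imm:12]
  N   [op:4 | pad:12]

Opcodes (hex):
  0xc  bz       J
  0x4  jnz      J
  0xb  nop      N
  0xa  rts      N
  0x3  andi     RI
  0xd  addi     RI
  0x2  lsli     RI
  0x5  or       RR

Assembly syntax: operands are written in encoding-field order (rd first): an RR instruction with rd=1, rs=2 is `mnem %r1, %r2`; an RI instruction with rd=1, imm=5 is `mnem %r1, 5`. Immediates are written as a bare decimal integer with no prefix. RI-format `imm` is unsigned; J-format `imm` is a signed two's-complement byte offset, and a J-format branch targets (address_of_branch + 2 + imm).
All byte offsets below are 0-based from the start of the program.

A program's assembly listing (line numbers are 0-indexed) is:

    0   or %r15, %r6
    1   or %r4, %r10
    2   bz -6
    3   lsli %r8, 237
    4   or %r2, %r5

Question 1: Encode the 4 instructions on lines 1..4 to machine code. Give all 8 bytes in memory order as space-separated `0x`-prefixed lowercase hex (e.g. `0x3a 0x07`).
0xa0 0x54 0xfa 0xcf 0xed 0x28 0x50 0x52

L1: or op=0x5:4|rd=4:4|rs=10:4|pad=0:4 ⇒ 0x54a0 ⇒ little a0 54
L2: bz op=0xc:4|imm=-6:12 ⇒ 0xcffa ⇒ little fa cf
L3: lsli op=0x2:4|rd=8:4|imm=237:8 ⇒ 0x28ed ⇒ little ed 28
L4: or op=0x5:4|rd=2:4|rs=5:4|pad=0:4 ⇒ 0x5250 ⇒ little 50 52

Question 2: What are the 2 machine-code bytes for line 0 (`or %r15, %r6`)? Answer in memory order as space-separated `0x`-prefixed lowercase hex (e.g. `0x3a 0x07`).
0x60 0x5f

L0: or op=0x5:4|rd=15:4|rs=6:4|pad=0:4 ⇒ 0x5f60 ⇒ little 60 5f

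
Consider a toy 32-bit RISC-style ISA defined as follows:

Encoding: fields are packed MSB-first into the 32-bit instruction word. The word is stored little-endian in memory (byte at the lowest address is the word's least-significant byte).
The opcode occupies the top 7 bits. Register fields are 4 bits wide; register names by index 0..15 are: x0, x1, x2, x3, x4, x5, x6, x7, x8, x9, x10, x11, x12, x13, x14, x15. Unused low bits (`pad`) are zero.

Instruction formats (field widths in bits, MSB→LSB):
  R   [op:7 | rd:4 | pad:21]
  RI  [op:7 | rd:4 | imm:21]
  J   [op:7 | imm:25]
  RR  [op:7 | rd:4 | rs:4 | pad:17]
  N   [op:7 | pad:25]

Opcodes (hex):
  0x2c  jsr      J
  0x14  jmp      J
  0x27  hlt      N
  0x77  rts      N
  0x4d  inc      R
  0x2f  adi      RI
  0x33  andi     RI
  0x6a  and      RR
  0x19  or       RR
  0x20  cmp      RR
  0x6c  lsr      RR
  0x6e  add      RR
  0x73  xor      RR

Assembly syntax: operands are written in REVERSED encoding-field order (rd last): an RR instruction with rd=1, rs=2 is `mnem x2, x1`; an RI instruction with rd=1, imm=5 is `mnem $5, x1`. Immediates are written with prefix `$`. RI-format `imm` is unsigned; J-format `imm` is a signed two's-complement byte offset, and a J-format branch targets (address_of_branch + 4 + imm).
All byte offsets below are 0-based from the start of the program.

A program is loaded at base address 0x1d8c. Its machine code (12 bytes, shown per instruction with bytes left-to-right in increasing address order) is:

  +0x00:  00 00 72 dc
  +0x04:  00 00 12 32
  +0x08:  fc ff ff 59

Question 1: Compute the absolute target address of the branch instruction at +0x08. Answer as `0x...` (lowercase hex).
@+08  little-endian(fc ff ff 59) = 0x59fffffc
  op=0x59fffffc>>25=0x2c ⇒ jsr (J)
  imm: (w>>0)&0x1ffffff=0x1fffffc (s25→-4) → $-4
  target = base 0x1d8c + off 0x08 + 4 + imm -4 = 0x1d94

0x1d94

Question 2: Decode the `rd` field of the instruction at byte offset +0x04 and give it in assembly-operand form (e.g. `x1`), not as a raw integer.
+0x04: 00 00 12 32 ⇒ word 0x32120000 (little)
  top 7b → 0x19 → or [RR]
  rd: (w>>21)&0xf=0x0 → x0
  rs: (w>>17)&0xf=0x9 → x9

x0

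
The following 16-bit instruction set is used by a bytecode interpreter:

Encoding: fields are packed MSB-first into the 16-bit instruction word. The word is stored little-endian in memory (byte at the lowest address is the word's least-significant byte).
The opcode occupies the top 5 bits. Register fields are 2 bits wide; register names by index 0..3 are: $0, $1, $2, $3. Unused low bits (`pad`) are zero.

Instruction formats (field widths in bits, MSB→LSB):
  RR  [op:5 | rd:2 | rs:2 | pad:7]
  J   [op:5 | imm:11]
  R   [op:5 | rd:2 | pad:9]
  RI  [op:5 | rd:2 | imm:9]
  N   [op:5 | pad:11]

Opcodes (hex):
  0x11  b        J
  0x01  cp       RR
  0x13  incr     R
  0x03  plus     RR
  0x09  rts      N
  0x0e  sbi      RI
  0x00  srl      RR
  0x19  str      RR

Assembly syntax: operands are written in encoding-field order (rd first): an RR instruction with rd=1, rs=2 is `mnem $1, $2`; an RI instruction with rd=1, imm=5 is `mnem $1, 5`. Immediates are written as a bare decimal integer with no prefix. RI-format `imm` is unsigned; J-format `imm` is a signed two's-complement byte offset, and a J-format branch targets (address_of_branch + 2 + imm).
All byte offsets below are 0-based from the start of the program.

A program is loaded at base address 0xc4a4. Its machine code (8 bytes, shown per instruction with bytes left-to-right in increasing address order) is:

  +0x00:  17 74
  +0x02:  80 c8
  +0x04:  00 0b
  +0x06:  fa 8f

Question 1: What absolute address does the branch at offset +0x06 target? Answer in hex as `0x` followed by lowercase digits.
[06] fa 8f → 0x8ffa
  top 5b → 0x11 → b [J]
  imm: (w>>0)&0x7ff=0x7fa (s11→-6) → -6
  target = base 0xc4a4 + off 0x06 + 2 + imm -6 = 0xc4a6

0xc4a6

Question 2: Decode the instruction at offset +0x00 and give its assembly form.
off 0x00: read 17 74 as little → 0x7417
  op=0x7417>>11=0xe ⇒ sbi (RI)
  [10:9] rd=2 = $2
  [8:0] imm=23 = 23

sbi $2, 23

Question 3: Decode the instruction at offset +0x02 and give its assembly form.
[02] 80 c8 → 0xc880
  op=0xc880>>11=0x19 ⇒ str (RR)
  rd: (w>>9)&0x3=0x0 → $0
  rs: (w>>7)&0x3=0x1 → $1

str $0, $1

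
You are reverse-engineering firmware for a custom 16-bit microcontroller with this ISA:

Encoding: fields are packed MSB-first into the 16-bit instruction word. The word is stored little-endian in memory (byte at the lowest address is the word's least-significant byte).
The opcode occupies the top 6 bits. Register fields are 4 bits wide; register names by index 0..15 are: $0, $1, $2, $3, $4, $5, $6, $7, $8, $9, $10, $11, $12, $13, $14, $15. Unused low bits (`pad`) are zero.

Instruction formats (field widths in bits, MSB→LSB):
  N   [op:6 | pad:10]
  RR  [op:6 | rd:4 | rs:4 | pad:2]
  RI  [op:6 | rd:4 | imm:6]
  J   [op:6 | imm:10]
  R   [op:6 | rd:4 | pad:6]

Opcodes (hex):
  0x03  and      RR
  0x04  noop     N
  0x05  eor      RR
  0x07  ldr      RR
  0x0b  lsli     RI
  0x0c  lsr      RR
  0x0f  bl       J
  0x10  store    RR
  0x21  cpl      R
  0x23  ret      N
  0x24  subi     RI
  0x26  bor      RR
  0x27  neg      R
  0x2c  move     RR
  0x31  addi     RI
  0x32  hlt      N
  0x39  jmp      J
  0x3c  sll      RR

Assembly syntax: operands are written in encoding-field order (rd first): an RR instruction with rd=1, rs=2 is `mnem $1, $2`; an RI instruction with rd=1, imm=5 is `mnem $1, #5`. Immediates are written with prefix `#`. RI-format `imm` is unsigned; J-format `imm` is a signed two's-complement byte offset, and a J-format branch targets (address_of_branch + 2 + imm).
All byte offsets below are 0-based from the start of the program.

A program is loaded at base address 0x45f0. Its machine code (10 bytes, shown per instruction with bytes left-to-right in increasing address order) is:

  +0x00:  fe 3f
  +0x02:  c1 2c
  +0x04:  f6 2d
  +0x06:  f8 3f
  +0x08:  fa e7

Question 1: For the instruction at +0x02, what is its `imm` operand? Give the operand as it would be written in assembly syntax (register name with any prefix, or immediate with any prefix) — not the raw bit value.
@+02  little-endian(c1 2c) = 0x2cc1
  top 6b → 0xb → lsli [RI]
  rd: (w>>6)&0xf=0x3 → $3
  imm: (w>>0)&0x3f=0x1 → #1

#1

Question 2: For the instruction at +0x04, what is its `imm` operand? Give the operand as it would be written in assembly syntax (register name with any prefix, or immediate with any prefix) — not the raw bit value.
[04] f6 2d → 0x2df6
  top 6b → 0xb → lsli [RI]
  rd@[9:6]=0x7 ⇒ $7
  imm@[5:0]=0x36 ⇒ #54

#54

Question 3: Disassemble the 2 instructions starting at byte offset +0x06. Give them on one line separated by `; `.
off 0x06: read f8 3f as little → 0x3ff8
  top 6b → 0xf → bl [J]
  imm@[9:0]=0x3f8 (s10→-8) ⇒ #-8
off 0x08: read fa e7 as little → 0xe7fa
  top 6b → 0x39 → jmp [J]
  imm@[9:0]=0x3fa (s10→-6) ⇒ #-6

bl #-8; jmp #-6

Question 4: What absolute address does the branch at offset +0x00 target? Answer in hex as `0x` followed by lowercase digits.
0x45f0

@+00  little-endian(fe 3f) = 0x3ffe
  opcode bits[15:10]=0xf: bl/J
  imm: (w>>0)&0x3ff=0x3fe (s10→-2) → #-2
  target = base 0x45f0 + off 0x00 + 2 + imm -2 = 0x45f0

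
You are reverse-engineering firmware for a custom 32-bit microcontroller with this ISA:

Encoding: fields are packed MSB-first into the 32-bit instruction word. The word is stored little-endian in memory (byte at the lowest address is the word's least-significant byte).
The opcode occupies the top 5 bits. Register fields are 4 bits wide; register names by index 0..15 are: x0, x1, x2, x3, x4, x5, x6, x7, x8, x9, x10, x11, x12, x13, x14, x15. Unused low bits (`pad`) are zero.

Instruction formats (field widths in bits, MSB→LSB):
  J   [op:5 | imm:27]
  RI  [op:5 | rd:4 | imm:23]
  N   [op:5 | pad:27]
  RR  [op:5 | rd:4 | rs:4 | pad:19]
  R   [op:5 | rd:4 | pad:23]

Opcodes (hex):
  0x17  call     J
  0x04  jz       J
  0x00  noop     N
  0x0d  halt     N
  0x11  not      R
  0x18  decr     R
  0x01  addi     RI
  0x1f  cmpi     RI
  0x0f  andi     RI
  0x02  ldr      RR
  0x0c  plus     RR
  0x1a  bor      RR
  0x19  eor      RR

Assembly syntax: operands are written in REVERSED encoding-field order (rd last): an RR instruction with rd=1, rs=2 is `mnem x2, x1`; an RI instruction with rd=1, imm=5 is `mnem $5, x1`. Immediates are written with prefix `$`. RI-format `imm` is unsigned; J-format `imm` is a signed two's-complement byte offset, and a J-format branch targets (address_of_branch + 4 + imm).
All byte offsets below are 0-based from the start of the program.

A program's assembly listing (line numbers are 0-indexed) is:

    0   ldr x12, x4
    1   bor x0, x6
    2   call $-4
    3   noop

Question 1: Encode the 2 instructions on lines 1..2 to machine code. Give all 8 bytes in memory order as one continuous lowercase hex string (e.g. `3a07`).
1. bor fields op=0x1a:5|rd=6:4|rs=0:4|pad=0:19 → word d3000000h → 00 00 00 d3
2. call fields op=0x17:5|imm=-4:27 → word bffffffch → fc ff ff bf

000000d3fcffffbf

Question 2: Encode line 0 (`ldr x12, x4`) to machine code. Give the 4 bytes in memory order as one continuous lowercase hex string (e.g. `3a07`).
line 0 (ldr): pack op=0x2:5|rd=4:4|rs=12:4|pad=0:19 = 0x12600000; little→ 00 00 60 12

00006012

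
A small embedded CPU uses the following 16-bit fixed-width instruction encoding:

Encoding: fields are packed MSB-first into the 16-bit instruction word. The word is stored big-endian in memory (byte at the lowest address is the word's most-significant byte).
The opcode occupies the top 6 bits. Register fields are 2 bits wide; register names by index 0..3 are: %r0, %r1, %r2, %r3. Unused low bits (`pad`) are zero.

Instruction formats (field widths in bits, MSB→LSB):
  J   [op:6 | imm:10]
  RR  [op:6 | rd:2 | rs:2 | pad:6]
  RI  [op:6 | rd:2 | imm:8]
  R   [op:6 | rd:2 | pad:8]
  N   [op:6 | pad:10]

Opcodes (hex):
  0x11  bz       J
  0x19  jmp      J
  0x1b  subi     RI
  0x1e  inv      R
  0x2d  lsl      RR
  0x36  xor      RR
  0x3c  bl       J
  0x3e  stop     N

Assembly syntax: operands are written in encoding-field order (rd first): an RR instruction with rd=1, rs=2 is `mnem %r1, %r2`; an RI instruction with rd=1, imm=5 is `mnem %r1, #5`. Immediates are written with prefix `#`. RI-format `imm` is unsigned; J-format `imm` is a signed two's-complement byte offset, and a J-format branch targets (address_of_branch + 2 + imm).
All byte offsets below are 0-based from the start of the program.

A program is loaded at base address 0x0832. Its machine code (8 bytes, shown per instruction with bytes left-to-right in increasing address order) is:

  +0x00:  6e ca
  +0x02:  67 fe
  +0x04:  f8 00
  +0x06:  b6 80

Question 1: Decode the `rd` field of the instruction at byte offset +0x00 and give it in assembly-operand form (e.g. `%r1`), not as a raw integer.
[00] 6e ca → 0x6eca
  top 6b → 0x1b → subi [RI]
  [9:8] rd=2 = %r2
  [7:0] imm=202 = #202

%r2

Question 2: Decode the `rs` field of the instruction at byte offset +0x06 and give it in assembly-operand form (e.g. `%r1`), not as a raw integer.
@+06  big-endian(b6 80) = 0xb680
  opcode bits[15:10]=0x2d: lsl/RR
  rd@[9:8]=0x2 ⇒ %r2
  rs@[7:6]=0x2 ⇒ %r2

%r2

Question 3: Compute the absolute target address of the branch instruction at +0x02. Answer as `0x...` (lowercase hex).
@+02  big-endian(67 fe) = 0x67fe
  opcode bits[15:10]=0x19: jmp/J
  [9:0] imm=1022 (s10→-2) = #-2
  target = base 0x0832 + off 0x02 + 2 + imm -2 = 0x0834

0x0834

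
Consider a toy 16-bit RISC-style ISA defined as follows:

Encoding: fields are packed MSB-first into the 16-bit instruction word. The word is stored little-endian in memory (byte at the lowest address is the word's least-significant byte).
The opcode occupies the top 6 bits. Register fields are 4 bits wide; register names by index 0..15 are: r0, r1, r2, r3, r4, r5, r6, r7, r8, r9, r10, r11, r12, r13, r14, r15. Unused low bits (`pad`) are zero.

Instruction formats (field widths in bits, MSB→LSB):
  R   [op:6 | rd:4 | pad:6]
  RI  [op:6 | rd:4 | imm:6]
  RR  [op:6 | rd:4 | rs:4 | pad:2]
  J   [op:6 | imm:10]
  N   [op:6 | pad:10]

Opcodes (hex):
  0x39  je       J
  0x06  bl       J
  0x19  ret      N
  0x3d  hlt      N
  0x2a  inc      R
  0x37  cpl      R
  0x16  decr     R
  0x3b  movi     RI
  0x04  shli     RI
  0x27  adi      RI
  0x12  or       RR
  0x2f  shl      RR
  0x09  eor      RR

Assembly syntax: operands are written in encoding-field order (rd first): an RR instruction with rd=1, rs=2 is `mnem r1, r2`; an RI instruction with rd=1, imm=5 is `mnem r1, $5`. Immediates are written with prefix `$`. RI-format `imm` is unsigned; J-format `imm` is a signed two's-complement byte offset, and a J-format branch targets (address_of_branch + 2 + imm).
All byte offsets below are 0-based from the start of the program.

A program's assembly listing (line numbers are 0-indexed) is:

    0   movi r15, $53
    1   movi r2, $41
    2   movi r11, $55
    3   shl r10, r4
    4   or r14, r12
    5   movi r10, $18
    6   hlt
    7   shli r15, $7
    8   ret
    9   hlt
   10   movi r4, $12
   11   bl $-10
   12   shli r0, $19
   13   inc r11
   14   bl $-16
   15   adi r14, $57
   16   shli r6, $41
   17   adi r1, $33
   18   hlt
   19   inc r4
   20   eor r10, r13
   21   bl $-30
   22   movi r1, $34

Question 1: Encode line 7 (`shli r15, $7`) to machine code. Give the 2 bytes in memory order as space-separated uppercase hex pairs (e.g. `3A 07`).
7. shli fields op=0x4:6|rd=15:4|imm=7:6 → word 13c7h → c7 13

C7 13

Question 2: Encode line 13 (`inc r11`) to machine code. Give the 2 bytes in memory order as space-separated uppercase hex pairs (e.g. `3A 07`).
C0 AA

L13: inc op=0x2a:6|rd=11:4|pad=0:6 ⇒ 0xaac0 ⇒ little c0 aa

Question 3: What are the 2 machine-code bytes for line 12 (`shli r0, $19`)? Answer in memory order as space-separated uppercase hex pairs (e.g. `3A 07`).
13 10

L12: shli op=0x4:6|rd=0:4|imm=19:6 ⇒ 0x1013 ⇒ little 13 10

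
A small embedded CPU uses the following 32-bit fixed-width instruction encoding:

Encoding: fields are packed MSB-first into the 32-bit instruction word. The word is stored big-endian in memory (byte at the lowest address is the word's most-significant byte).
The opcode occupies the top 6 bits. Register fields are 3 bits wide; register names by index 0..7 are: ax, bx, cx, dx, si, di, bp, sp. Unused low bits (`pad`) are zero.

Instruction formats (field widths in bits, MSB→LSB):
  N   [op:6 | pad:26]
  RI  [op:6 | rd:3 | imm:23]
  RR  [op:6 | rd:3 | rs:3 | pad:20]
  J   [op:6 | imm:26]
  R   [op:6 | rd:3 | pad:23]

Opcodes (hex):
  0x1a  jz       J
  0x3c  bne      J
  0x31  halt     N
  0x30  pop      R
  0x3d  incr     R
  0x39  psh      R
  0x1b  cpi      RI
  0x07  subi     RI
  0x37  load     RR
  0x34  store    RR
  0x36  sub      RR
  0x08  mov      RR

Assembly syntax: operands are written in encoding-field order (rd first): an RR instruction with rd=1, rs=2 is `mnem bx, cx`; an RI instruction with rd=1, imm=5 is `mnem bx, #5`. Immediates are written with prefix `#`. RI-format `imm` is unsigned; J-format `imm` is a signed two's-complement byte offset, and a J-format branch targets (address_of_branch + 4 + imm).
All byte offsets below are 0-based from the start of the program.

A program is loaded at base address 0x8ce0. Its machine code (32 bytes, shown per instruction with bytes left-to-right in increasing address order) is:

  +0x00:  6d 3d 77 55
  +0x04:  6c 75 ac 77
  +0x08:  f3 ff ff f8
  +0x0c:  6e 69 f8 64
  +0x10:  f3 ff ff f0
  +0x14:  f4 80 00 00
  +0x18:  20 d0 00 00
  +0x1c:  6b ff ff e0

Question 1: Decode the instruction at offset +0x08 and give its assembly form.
off 0x08: read f3 ff ff f8 as big → 0xf3fffff8
  op=0xf3fffff8>>26=0x3c ⇒ bne (J)
  imm@[25:0]=0x3fffff8 (s26→-8) ⇒ #-8

bne #-8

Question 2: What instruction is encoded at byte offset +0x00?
cpi cx, #4028245

[00] 6d 3d 77 55 → 0x6d3d7755
  opcode bits[31:26]=0x1b: cpi/RI
  rd: (w>>23)&0x7=0x2 → cx
  imm: (w>>0)&0x7fffff=0x3d7755 → #4028245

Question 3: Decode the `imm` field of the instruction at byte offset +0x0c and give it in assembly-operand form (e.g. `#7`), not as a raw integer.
@+0c  big-endian(6e 69 f8 64) = 0x6e69f864
  op=0x6e69f864>>26=0x1b ⇒ cpi (RI)
  [25:23] rd=4 = si
  [22:0] imm=6944868 = #6944868

#6944868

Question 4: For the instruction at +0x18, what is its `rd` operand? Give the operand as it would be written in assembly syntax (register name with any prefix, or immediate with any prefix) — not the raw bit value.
bx

[18] 20 d0 00 00 → 0x20d00000
  top 6b → 0x8 → mov [RR]
  rd: (w>>23)&0x7=0x1 → bx
  rs: (w>>20)&0x7=0x5 → di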